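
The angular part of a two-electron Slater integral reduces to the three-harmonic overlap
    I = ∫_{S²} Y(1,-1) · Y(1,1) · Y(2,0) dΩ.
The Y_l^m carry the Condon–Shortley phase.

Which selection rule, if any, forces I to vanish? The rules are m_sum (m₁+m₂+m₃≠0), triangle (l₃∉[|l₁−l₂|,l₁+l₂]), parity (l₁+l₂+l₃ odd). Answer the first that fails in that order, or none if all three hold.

Σmᵢ = 0  ✓
l₃∈[|l₁−l₂|,l₁+l₂]=[0,2], have l₃=2  ✓
Σlᵢ = 4 ⇒ even  ✓

none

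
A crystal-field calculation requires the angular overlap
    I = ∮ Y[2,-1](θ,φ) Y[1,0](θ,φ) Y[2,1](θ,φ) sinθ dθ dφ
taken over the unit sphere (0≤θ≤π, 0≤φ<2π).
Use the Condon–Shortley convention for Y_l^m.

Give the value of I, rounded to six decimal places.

0.000000

l₁+l₂+l₃=5 is odd: 3j(l;000)=0 ⇒ I=0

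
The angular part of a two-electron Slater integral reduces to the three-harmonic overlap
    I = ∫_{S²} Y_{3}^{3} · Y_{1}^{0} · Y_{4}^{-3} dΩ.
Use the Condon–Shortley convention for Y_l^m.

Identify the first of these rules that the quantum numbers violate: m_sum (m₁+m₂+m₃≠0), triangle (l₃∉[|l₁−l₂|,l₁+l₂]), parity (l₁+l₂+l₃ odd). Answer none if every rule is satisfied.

none

Σmᵢ = 0  ✓
l₃∈[|l₁−l₂|,l₁+l₂]=[2,4], have l₃=4  ✓
Σlᵢ = 8 ⇒ even  ✓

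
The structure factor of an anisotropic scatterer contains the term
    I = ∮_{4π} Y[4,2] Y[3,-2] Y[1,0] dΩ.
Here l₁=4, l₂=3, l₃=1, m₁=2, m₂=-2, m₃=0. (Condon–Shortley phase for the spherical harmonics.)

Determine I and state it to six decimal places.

m-sum 0 ✓  L=8 even ✓  1≤1≤7 ✓
Π(2lᵢ+1) = 9×7×3 = 189
triangle coeff Δ(4,3,1) = 1/252
Σ_t [3,3]: t=3:−1/36 = -1/36
(3j)²=4/63 [(4 3 1; 0 0 0)], sign=+1
Σ_t [1,1]: t=1:−1/120 = -1/120
(3j)²=1/21 [(4 3 1; 2 -2 0)], sign=+1
⇒ 4πI² = 4/7
I = (+1)√(4/7/(4π)) = 0.21324362

0.213244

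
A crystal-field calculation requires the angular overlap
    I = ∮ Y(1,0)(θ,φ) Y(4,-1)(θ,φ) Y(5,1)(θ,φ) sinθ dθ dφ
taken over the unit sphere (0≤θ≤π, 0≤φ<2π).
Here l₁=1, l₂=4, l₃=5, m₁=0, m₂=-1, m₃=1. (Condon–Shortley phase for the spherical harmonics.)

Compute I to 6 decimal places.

-0.240571

m-sum 0 ✓  L=10 even ✓  3≤5≤5 ✓
Π(2lᵢ+1) = 3×9×11 = 297
triangle coeff Δ(1,4,5) = 1/495
Σ_t [0,0]: t=0:+1/576 = 1/576
(3j)²=5/99 [(1 4 5; 0 0 0)], sign=-1
Σ_t [0,0]: t=0:+1/720 = 1/720
(3j)²=8/165 [(1 4 5; 0 -1 1)], sign=+1
⇒ 4πI² = 8/11
I = (-1)√(8/11/(4π)) = -0.24057125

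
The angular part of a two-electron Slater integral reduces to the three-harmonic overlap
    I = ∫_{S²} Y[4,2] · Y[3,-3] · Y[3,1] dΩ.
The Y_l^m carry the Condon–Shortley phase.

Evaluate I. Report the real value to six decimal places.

Checks pass: Σm=0; 10 even; l₃=3∈[1,7].
(2·4+1)(2·3+1)(2·3+1) = 441
Δ: 4! 4! 2! / 11! → 1/34650
sum: t=1:−1/72 t=2:+1/16 t=3:−1/72 = 5/144
3j²(4 3 3; 0 0 0) = Δ·Π!·Σ² = 2/77  (sign -1)
sum: t=0:+1/192 = 1/192
3j²(4 3 3; 2 -3 1) = Δ·Π!·Σ² = 3/77  (sign +1)
combine: 4πI² = 441·2/77·3/77 = 54/121
take √, sign -1: I = -0.18845135

-0.188451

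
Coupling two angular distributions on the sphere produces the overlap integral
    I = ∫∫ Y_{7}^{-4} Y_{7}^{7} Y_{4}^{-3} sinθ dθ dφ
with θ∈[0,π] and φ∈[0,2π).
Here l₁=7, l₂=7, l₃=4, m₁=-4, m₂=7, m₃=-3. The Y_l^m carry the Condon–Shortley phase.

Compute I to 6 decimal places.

m-sum 0 ✓  L=18 even ✓  0≤4≤14 ✓
Π(2lᵢ+1) = 15×15×9 = 2025
triangle coeff Δ(7,7,4) = 1/58198140
Σ_t [3,7]: t=3:−1/17418240 t=4:+1/622080 t=5:−1/230400 t=6:+1/622080 t=7:−1/17418240 = -1/806400
(3j)²=2268/230945 [(7 7 4; 0 0 0)], sign=-1
Σ_t [10,10]: t=10:+1/522547200 = 1/522547200
(3j)²=77/11628 [(7 7 4; -4 7 -3)], sign=-1
⇒ 4πI² = 178605/1356277
I = (+1)√(178605/1356277/(4π)) = 0.10236881

0.102369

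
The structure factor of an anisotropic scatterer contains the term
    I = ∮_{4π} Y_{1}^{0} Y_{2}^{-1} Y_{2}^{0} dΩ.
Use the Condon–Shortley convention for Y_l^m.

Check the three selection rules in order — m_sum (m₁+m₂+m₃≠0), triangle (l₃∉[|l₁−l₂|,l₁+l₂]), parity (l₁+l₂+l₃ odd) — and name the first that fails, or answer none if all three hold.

m_sum

m₁+m₂+m₃ = 0 − 1 + 0 = -1  ✗
triangle: |1−2|=1 ≤ l₃=2 ≤ 1+2=3
parity: l₁+l₂+l₃ = 5 is odd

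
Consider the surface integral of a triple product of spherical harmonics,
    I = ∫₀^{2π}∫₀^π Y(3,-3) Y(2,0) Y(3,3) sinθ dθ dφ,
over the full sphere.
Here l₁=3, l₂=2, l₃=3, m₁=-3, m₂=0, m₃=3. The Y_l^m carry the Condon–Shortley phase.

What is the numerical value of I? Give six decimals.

Checks pass: Σm=0; 8 even; l₃=3∈[1,5].
(2·3+1)(2·2+1)(2·3+1) = 245
Δ: 2! 4! 2! / 9! → 1/3780
sum: t=0:+1/24 t=1:−1/4 t=2:+1/24 = -1/6
3j²(3 2 3; 0 0 0) = Δ·Π!·Σ² = 4/105  (sign +1)
sum: t=2:+1/96 = 1/96
3j²(3 2 3; -3 0 3) = Δ·Π!·Σ² = 5/84  (sign +1)
combine: 4πI² = 245·4/105·5/84 = 5/9
take √, sign +1: I = 0.21026104

0.210261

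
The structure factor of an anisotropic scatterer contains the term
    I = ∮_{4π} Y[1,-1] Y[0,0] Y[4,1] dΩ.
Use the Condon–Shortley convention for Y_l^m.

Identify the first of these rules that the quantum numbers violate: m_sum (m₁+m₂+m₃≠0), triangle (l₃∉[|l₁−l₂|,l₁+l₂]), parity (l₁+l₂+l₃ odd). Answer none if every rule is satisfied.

triangle

Σmᵢ = 0  ✓
l₃∈[|l₁−l₂|,l₁+l₂]=[1,1], have l₃=4  ✗
Σlᵢ = 5 ⇒ odd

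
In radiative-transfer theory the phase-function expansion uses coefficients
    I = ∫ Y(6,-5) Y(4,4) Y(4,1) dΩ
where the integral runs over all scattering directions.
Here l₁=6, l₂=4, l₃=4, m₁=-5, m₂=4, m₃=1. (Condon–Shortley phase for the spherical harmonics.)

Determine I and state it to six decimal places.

m-sum 0 ✓  L=14 even ✓  2≤4≤10 ✓
Π(2lᵢ+1) = 13×9×9 = 1053
triangle coeff Δ(6,4,4) = 1/1261260
Σ_t [2,4]: t=2:+1/4608 t=3:−1/1296 t=4:+1/4608 = -7/20736
(3j)²=20/1287 [(6 4 4; 0 0 0)], sign=-1
Σ_t [6,6]: t=6:+1/172800 = 1/172800
(3j)²=2/65 [(6 4 4; -5 4 1)], sign=-1
⇒ 4πI² = 72/143
I = (+1)√(72/143/(4π)) = 0.20016738

0.200167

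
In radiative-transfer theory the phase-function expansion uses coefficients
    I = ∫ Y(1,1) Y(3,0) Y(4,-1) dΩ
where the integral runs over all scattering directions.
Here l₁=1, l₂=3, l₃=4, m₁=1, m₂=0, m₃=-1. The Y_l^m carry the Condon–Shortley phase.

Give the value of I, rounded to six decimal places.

Rules hold: Σm=0, L=8 even, 2≤4≤4.
N = 3·7·9 = 189
Δ = 0!·2!·6!/9! = 1/252
Racah Σ t=0..0: t=0:+1/36 = 1/36
⇒ 3j(1 3 4; 0 0 0)² = 4/63, sgn +1
Racah Σ t=0..0: t=0:+1/72 = 1/72
⇒ 3j(1 3 4; 1 0 -1)² = 5/126, sgn -1
4πI² = N·(3j₀)²·(3jₘ)² = 10/21
I = -1·√(0.47619/4π) = -0.19466390

-0.194664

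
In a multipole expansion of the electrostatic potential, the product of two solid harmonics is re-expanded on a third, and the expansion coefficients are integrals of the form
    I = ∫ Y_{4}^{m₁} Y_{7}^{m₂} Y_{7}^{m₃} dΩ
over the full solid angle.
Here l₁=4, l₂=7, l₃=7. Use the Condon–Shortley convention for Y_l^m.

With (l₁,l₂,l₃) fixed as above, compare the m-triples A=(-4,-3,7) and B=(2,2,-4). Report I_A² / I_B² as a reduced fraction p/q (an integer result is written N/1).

l's match ⇒ only the (l;m) 3-j factors differ between A and B.
A: triangle coeff Δ(4,7,7) = 1/58198140; Σ_t [4,4]: t=4:+1/2090188800 = 1/2090188800; (3j)²=7/5814 [(4 7 7; -4 -3 7)], sign=+1
B: triangle coeff Δ(4,7,7) = 1/58198140; Σ_t [0,2]: t=0:+1/34836480 t=1:−1/2903040 t=2:+1/2903040 = 1/34836480; (3j)²=25/117572 [(4 7 7; 2 2 -4)], sign=-1
I_A²/I_B² = (7/5814)/(25/117572) = 1274/225

1274/225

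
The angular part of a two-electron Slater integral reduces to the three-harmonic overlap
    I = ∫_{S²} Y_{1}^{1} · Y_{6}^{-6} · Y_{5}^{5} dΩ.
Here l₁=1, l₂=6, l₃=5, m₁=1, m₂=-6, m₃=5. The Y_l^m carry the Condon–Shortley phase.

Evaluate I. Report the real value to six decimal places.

Checks pass: Σm=0; 12 even; l₃=5∈[5,7].
(2·1+1)(2·6+1)(2·5+1) = 429
Δ: 2! 0! 10! / 13! → 1/858
sum: t=1:−1/14400 = -1/14400
3j²(1 6 5; 0 0 0) = Δ·Π!·Σ² = 6/143  (sign +1)
sum: t=0:+1/7257600 = 1/7257600
3j²(1 6 5; 1 -6 5) = Δ·Π!·Σ² = 1/13  (sign +1)
combine: 4πI² = 429·6/143·1/13 = 18/13
take √, sign +1: I = 0.33194004

0.331940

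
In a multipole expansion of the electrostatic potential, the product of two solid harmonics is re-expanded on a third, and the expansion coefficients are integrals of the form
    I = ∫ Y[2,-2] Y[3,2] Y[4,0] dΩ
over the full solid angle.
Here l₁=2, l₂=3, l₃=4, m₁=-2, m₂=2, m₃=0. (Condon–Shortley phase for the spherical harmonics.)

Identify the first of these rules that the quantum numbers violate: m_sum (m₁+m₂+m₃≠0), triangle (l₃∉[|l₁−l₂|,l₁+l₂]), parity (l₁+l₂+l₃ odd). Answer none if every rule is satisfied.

azimuthal sum: -2 + 2 + 0 = 0  ✓
1 ≤ 4 ≤ 5 (triangle on l)  ✓
L = 2 + 3 + 4 = 9 (odd)  ✗

parity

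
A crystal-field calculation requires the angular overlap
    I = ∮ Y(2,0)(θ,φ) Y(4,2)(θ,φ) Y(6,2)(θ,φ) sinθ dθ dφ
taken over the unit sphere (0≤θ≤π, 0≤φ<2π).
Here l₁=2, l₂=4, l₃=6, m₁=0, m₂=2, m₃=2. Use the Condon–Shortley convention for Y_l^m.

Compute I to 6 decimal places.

Σmᵢ = 4 ≠ 0, so the φ-integral vanishes; I = 0

0.000000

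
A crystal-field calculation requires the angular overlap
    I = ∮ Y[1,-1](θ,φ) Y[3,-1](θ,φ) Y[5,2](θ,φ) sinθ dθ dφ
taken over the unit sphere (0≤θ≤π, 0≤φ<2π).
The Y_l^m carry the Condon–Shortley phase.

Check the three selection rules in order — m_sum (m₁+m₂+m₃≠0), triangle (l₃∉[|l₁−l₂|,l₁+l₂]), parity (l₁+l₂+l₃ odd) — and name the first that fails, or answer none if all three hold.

triangle

m₁+m₂+m₃ = -1 − 1 + 2 = 0  ✓
triangle: |1−3|=2 ≤ l₃=5 ≤ 1+3=4  ✗
parity: l₁+l₂+l₃ = 9 is odd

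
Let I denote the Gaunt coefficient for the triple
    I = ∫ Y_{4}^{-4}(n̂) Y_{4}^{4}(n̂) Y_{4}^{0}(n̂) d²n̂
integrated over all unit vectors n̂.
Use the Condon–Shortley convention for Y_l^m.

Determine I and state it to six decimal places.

Checks pass: Σm=0; 12 even; l₃=4∈[0,8].
(2·4+1)(2·4+1)(2·4+1) = 729
Δ: 4! 4! 4! / 13! → 1/450450
sum: t=0:+1/13824 t=1:−1/216 t=2:+1/64 t=3:−1/216 t=4:+1/13824 = 5/768
3j²(4 4 4; 0 0 0) = Δ·Π!·Σ² = 18/1001  (sign +1)
sum: t=4:+1/13824 = 1/13824
3j²(4 4 4; -4 4 0) = Δ·Π!·Σ² = 14/1287  (sign +1)
combine: 4πI² = 729·18/1001·14/1287 = 2916/20449
take √, sign +1: I = 0.10652531

0.106525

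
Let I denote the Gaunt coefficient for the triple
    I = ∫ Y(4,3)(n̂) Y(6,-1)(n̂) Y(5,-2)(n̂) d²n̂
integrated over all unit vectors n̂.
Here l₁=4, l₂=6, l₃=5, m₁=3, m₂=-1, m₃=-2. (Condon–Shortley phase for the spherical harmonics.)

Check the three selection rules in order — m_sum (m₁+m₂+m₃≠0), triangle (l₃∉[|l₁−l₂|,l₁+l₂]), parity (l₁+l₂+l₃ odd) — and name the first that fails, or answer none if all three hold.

parity

azimuthal sum: 3 − 1 − 2 = 0  ✓
2 ≤ 5 ≤ 10 (triangle on l)  ✓
L = 4 + 6 + 5 = 15 (odd)  ✗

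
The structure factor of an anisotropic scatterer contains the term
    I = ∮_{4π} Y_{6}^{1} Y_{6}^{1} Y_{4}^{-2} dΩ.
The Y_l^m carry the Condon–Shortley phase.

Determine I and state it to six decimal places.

0.133571

Checks pass: Σm=0; 16 even; l₃=4∈[0,12].
(2·6+1)(2·6+1)(2·4+1) = 1521
Δ: 8! 4! 4! / 17! → 1/15315300
sum: t=2:+1/829440 t=3:−1/25920 t=4:+1/9216 t=5:−1/25920 t=6:+1/829440 = 7/207360
3j²(6 6 4; 0 0 0) = Δ·Π!·Σ² = 28/2431  (sign +1)
sum: t=3:−1/69120 t=4:+1/20736 t=5:−1/69120 = 1/51840
3j²(6 6 4; 1 1 -2) = Δ·Π!·Σ² = 280/21879  (sign +1)
combine: 4πI² = 1521·28/2431·280/21879 = 7840/34969
take √, sign +1: I = 0.13357079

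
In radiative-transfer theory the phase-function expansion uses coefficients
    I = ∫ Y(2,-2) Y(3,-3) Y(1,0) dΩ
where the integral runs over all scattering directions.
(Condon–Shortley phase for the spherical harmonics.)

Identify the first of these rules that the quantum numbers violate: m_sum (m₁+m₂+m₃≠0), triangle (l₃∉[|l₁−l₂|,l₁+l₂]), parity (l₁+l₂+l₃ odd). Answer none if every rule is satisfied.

m_sum

azimuthal sum: -2 − 3 + 0 = -5  ✗
1 ≤ 1 ≤ 5 (triangle on l)
L = 2 + 3 + 1 = 6 (even)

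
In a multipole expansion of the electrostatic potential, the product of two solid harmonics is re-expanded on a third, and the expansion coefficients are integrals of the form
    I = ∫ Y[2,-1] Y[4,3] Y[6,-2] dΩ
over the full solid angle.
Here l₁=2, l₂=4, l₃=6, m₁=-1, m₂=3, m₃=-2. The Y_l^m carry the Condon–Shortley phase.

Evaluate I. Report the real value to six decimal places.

Checks pass: Σm=0; 12 even; l₃=6∈[2,6].
(2·2+1)(2·4+1)(2·6+1) = 585
Δ: 0! 4! 8! / 13! → 1/6435
sum: t=0:+1/2304 = 1/2304
3j²(2 4 6; 0 0 0) = Δ·Π!·Σ² = 5/143  (sign +1)
sum: t=0:+1/30240 = 1/30240
3j²(2 4 6; -1 3 -2) = Δ·Π!·Σ² = 32/6435  (sign +1)
combine: 4πI² = 585·5/143·32/6435 = 160/1573
take √, sign +1: I = 0.08996855

0.089969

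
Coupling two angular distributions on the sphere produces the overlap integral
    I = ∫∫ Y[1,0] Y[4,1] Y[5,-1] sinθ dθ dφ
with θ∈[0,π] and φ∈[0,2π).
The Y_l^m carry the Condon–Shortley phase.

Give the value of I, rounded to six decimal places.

-0.240571

Checks pass: Σm=0; 10 even; l₃=5∈[3,5].
(2·1+1)(2·4+1)(2·5+1) = 297
Δ: 0! 2! 8! / 11! → 1/495
sum: t=0:+1/576 = 1/576
3j²(1 4 5; 0 0 0) = Δ·Π!·Σ² = 5/99  (sign -1)
sum: t=0:+1/720 = 1/720
3j²(1 4 5; 0 1 -1) = Δ·Π!·Σ² = 8/165  (sign +1)
combine: 4πI² = 297·5/99·8/165 = 8/11
take √, sign -1: I = -0.24057125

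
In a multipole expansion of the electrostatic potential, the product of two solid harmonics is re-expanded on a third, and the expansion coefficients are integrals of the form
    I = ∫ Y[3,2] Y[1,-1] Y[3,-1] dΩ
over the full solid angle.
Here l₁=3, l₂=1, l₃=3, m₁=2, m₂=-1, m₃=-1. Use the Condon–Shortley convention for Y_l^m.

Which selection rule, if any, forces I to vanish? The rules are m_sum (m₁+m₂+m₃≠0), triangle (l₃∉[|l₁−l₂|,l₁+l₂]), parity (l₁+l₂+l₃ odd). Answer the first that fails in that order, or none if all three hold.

parity

m₁+m₂+m₃ = 2 − 1 − 1 = 0  ✓
triangle: |3−1|=2 ≤ l₃=3 ≤ 3+1=4  ✓
parity: l₁+l₂+l₃ = 7 is odd  ✗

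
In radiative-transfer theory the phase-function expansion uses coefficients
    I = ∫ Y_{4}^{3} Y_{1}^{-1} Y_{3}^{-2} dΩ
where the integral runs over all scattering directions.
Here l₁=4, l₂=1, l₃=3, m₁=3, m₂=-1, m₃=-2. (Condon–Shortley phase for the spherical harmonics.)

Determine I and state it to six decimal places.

Checks pass: Σm=0; 8 even; l₃=3∈[3,5].
(2·4+1)(2·1+1)(2·3+1) = 189
Δ: 2! 6! 0! / 9! → 1/252
sum: t=1:−1/36 = -1/36
3j²(4 1 3; 0 0 0) = Δ·Π!·Σ² = 4/63  (sign +1)
sum: t=0:+1/240 = 1/240
3j²(4 1 3; 3 -1 -2) = Δ·Π!·Σ² = 1/12  (sign -1)
combine: 4πI² = 189·4/63·1/12 = 1/1
take √, sign -1: I = -0.28209479

-0.282095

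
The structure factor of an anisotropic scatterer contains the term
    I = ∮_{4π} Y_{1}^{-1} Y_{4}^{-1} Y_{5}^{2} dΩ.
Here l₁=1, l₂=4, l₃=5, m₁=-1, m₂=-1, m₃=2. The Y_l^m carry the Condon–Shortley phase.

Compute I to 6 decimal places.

0.225034

Checks pass: Σm=0; 10 even; l₃=5∈[3,5].
(2·1+1)(2·4+1)(2·5+1) = 297
Δ: 0! 2! 8! / 11! → 1/495
sum: t=0:+1/576 = 1/576
3j²(1 4 5; 0 0 0) = Δ·Π!·Σ² = 5/99  (sign -1)
sum: t=0:+1/1440 = 1/1440
3j²(1 4 5; -1 -1 2) = Δ·Π!·Σ² = 7/165  (sign -1)
combine: 4πI² = 297·5/99·7/165 = 7/11
take √, sign +1: I = 0.22503380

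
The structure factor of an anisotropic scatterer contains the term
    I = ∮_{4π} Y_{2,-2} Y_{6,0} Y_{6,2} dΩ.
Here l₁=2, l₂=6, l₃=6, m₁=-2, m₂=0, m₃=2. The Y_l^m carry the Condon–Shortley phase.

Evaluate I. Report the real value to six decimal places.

m-sum 0 ✓  L=14 even ✓  4≤6≤8 ✓
Π(2lᵢ+1) = 5×13×13 = 845
triangle coeff Δ(2,6,6) = 1/90090
Σ_t [0,2]: t=0:+1/69120 t=1:−1/14400 t=2:+1/69120 = -7/172800
(3j)²=14/715 [(2 6 6; 0 0 0)], sign=-1
Σ_t [2,2]: t=2:+1/69120 = 1/69120
(3j)²=4/143 [(2 6 6; -2 0 2)], sign=+1
⇒ 4πI² = 56/121
I = (-1)√(56/121/(4π)) = -0.19190947

-0.191909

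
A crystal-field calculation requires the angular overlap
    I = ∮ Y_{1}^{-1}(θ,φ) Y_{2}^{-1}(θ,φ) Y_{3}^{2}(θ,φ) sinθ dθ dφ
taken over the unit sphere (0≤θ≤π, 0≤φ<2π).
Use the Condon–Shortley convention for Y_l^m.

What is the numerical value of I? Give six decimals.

Checks pass: Σm=0; 6 even; l₃=3∈[1,3].
(2·1+1)(2·2+1)(2·3+1) = 105
Δ: 0! 2! 4! / 7! → 1/105
sum: t=0:+1/4 = 1/4
3j²(1 2 3; 0 0 0) = Δ·Π!·Σ² = 3/35  (sign -1)
sum: t=0:+1/12 = 1/12
3j²(1 2 3; -1 -1 2) = Δ·Π!·Σ² = 2/21  (sign -1)
combine: 4πI² = 105·3/35·2/21 = 6/7
take √, sign +1: I = 0.26116903

0.261169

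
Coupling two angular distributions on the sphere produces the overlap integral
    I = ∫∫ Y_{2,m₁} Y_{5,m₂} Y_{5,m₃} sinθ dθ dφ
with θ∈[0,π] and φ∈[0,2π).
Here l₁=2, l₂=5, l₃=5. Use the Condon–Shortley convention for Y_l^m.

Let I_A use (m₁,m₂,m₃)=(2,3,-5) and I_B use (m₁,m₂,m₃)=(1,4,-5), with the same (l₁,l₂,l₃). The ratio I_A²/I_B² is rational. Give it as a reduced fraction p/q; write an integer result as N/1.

l's match ⇒ only the (l;m) 3-j factors differ between A and B.
A: triangle coeff Δ(2,5,5) = 1/38610; Σ_t [0,0]: t=0:+1/161280 = 1/161280; (3j)²=1/143 [(2 5 5; 2 3 -5)], sign=+1
B: triangle coeff Δ(2,5,5) = 1/38610; Σ_t [1,1]: t=1:−1/80640 = -1/80640; (3j)²=9/286 [(2 5 5; 1 4 -5)], sign=-1
I_A²/I_B² = (1/143)/(9/286) = 2/9

2/9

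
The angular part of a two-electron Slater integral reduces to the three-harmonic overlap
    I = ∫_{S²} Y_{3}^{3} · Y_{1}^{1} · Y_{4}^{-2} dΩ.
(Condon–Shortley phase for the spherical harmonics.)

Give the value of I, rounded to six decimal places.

Σmᵢ = 2 ≠ 0, so the φ-integral vanishes; I = 0

0.000000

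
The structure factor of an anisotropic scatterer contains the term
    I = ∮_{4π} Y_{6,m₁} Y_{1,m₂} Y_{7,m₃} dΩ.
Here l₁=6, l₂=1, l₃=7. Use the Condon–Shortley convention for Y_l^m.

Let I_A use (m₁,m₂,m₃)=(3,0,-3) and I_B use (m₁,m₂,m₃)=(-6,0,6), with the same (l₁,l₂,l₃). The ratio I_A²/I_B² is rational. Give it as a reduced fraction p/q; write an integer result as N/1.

Same 6,1,7: normalisation and zero-m 3j drop out of the ratio.
A: Δ: 0! 12! 2! / 15! → 1/1365; sum: t=0:+1/2177280 = 1/2177280; 3j²(6 1 7; 3 0 -3) = Δ·Π!·Σ² = 8/273  (sign +1)
B: Δ: 0! 12! 2! / 15! → 1/1365; sum: t=0:+1/479001600 = 1/479001600; 3j²(6 1 7; -6 0 6) = Δ·Π!·Σ² = 1/105  (sign -1)
I_A²/I_B² = (8/273)/(1/105) = 40/13

40/13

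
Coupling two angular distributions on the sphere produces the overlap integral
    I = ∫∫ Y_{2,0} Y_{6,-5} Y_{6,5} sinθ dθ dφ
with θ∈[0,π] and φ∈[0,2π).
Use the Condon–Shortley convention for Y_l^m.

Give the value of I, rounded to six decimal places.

m-sum 0 ✓  L=14 even ✓  4≤6≤8 ✓
Π(2lᵢ+1) = 5×13×13 = 845
triangle coeff Δ(2,6,6) = 1/90090
Σ_t [0,2]: t=0:+1/69120 t=1:−1/14400 t=2:+1/69120 = -7/172800
(3j)²=14/715 [(2 6 6; 0 0 0)], sign=-1
Σ_t [0,1]: t=0:+1/1451520 t=1:−1/3628800 = 1/2419200
(3j)²=11/910 [(2 6 6; 0 -5 5)], sign=-1
⇒ 4πI² = 1/5
I = (+1)√(1/5/(4π)) = 0.12615663

0.126157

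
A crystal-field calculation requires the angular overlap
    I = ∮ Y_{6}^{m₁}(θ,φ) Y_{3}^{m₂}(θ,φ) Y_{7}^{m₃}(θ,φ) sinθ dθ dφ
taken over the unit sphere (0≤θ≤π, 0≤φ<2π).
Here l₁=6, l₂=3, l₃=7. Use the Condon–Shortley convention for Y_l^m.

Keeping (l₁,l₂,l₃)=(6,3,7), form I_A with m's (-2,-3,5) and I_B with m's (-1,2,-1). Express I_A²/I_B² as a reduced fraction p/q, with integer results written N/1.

4455/2401

l's match ⇒ only the (l;m) 3-j factors differ between A and B.
A: triangle coeff Δ(6,3,7) = 1/2042040; Σ_t [0,0]: t=0:+1/3870720 = 1/3870720; (3j)²=135/6188 [(6 3 7; -2 -3 5)], sign=+1
B: triangle coeff Δ(6,3,7) = 1/2042040; Σ_t [1,2]: t=1:−1/414720 t=2:+1/172800 = 7/2073600; (3j)²=343/29172 [(6 3 7; -1 2 -1)], sign=+1
I_A²/I_B² = (135/6188)/(343/29172) = 4455/2401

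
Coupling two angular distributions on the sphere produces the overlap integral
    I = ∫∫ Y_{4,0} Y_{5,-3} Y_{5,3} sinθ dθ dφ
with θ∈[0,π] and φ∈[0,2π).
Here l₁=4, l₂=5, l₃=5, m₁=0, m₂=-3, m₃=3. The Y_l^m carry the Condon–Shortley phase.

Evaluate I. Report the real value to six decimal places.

Checks pass: Σm=0; 14 even; l₃=5∈[1,9].
(2·4+1)(2·5+1)(2·5+1) = 1089
Δ: 4! 4! 6! / 15! → 1/3153150
sum: t=0:+1/69120 t=1:−1/1728 t=2:+1/576 t=3:−1/1728 t=4:+1/69120 = 7/11520
3j²(4 5 5; 0 0 0) = Δ·Π!·Σ² = 2/143  (sign -1)
sum: t=0:+1/27648 t=1:−1/4320 t=2:+1/11520 = -1/9216
3j²(4 5 5; 0 -3 3) = Δ·Π!·Σ² = 2/143  (sign -1)
combine: 4πI² = 1089·2/143·2/143 = 36/169
take √, sign +1: I = 0.13019760

0.130198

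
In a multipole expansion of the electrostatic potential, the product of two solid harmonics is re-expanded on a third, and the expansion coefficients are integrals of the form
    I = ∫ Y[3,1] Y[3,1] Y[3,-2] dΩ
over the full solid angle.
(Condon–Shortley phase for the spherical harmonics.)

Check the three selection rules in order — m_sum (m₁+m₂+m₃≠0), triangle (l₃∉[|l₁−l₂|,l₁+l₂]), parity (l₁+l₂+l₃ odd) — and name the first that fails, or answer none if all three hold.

parity

azimuthal sum: 1 + 1 − 2 = 0  ✓
0 ≤ 3 ≤ 6 (triangle on l)  ✓
L = 3 + 3 + 3 = 9 (odd)  ✗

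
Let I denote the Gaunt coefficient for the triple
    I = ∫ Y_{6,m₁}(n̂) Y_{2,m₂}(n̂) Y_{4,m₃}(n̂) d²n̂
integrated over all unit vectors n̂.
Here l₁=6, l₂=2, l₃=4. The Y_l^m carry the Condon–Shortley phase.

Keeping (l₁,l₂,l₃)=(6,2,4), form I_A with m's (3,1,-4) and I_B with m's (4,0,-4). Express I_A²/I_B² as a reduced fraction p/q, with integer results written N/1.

1/5

Same 6,2,4: normalisation and zero-m 3j drop out of the ratio.
A: Δ: 4! 8! 0! / 13! → 1/6435; sum: t=3:−1/241920 = -1/241920; 3j²(6 2 4; 3 1 -4) = Δ·Π!·Σ² = 1/715  (sign -1)
B: Δ: 4! 8! 0! / 13! → 1/6435; sum: t=2:+1/161280 = 1/161280; 3j²(6 2 4; 4 0 -4) = Δ·Π!·Σ² = 1/143  (sign +1)
I_A²/I_B² = (1/715)/(1/143) = 1/5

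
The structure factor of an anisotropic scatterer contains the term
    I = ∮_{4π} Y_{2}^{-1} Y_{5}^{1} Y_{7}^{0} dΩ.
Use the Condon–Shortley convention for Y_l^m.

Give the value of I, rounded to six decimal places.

0.177378

Checks pass: Σm=0; 14 even; l₃=7∈[3,7].
(2·2+1)(2·5+1)(2·7+1) = 825
Δ: 0! 4! 10! / 15! → 1/15015
sum: t=0:+1/57600 = 1/57600
3j²(2 5 7; 0 0 0) = Δ·Π!·Σ² = 21/715  (sign -1)
sum: t=0:+1/103680 = 1/103680
3j²(2 5 7; -1 1 0) = Δ·Π!·Σ² = 7/429  (sign -1)
combine: 4πI² = 825·21/715·7/429 = 735/1859
take √, sign +1: I = 0.17737771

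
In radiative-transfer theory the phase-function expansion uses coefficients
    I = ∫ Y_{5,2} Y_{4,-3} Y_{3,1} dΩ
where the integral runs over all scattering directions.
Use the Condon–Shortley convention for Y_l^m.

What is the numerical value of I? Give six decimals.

Rules hold: Σm=0, L=12 even, 1≤3≤9.
N = 11·9·7 = 693
Δ = 6!·4!·2!/13! = 1/180180
Racah Σ t=2..4: t=2:+1/576 t=3:−1/144 t=4:+1/576 = -1/288
⇒ 3j(5 4 3; 0 0 0)² = 20/1001, sgn +1
Racah Σ t=0..1: t=0:+1/4320 t=1:−1/960 = -7/8640
⇒ 3j(5 4 3; 2 -3 1)² = 343/12870, sgn -1
4πI² = N·(3j₀)²·(3jₘ)² = 686/1859
I = -1·√(0.369016/4π) = -0.17136315

-0.171363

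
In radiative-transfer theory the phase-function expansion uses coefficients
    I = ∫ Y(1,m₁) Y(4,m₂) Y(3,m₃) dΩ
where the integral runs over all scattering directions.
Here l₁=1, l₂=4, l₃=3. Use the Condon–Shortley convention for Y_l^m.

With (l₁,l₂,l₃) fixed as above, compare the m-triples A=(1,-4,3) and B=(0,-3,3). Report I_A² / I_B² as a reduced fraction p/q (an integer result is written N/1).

l's match ⇒ only the (l;m) 3-j factors differ between A and B.
A: triangle coeff Δ(1,4,3) = 1/252; Σ_t [0,0]: t=0:+1/1440 = 1/1440; (3j)²=1/9 [(1 4 3; 1 -4 3)], sign=+1
B: triangle coeff Δ(1,4,3) = 1/252; Σ_t [1,1]: t=1:−1/720 = -1/720; (3j)²=1/36 [(1 4 3; 0 -3 3)], sign=-1
I_A²/I_B² = (1/9)/(1/36) = 4/1

4/1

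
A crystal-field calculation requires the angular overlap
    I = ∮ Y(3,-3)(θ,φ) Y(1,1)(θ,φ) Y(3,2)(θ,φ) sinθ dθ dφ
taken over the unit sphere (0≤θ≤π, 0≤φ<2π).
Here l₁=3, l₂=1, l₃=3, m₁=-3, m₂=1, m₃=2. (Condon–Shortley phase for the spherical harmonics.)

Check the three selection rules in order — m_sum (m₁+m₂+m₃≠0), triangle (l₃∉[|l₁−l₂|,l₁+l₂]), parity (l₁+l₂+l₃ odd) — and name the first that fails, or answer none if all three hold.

azimuthal sum: -3 + 1 + 2 = 0  ✓
2 ≤ 3 ≤ 4 (triangle on l)  ✓
L = 3 + 1 + 3 = 7 (odd)  ✗

parity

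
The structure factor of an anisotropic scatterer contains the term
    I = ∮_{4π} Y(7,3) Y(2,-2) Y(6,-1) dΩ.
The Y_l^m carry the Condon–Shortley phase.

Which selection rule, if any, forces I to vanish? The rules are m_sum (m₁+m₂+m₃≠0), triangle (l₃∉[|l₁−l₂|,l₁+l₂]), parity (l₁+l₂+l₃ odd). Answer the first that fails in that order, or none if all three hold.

parity

azimuthal sum: 3 − 2 − 1 = 0  ✓
5 ≤ 6 ≤ 9 (triangle on l)  ✓
L = 7 + 2 + 6 = 15 (odd)  ✗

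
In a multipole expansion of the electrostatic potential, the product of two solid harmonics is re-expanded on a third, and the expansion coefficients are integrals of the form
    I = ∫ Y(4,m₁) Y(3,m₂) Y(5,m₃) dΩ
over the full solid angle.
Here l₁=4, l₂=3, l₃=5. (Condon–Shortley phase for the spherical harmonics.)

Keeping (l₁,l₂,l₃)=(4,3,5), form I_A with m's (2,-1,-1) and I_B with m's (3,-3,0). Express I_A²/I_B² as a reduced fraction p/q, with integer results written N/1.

1849/1575

Shared (l₁,l₂,l₃)=(4,3,5): N and (l;000)² cancel in I_A²/I_B².
A: Δ = 2!·6!·4!/13! = 1/180180; Racah Σ t=0..2: t=0:+1/384 t=1:−1/720 t=2:+1/34560 = 43/34560; ⇒ 3j(4 3 5; 2 -1 -1)² = 1849/180180, sgn +1
B: Δ = 2!·6!·4!/13! = 1/180180; Racah Σ t=0..0: t=0:+1/5760 = 1/5760; ⇒ 3j(4 3 5; 3 -3 0)² = 5/572, sgn -1
I_A²/I_B² = (1849/180180)/(5/572) = 1849/1575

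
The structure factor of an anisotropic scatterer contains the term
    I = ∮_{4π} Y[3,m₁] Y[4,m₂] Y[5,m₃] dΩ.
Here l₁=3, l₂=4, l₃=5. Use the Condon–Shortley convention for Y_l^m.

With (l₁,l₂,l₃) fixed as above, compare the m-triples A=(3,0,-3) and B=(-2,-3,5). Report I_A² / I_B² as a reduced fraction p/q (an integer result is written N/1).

l's match ⇒ only the (l;m) 3-j factors differ between A and B.
A: triangle coeff Δ(3,4,5) = 1/180180; Σ_t [0,0]: t=0:+1/2304 = 1/2304; (3j)²=5/143 [(3 4 5; 3 0 -3)], sign=+1
B: triangle coeff Δ(3,4,5) = 1/180180; Σ_t [1,1]: t=1:−1/17280 = -1/17280; (3j)²=35/858 [(3 4 5; -2 -3 5)], sign=-1
I_A²/I_B² = (5/143)/(35/858) = 6/7

6/7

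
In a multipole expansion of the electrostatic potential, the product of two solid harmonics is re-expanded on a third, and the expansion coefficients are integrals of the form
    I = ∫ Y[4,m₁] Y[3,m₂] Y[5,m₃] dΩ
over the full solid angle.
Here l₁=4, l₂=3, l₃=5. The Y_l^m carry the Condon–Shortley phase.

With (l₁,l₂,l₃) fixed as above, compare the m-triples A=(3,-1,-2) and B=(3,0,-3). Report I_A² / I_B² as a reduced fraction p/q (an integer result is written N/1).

49/18

Same 4,3,5: normalisation and zero-m 3j drop out of the ratio.
A: Δ: 2! 6! 4! / 13! → 1/180180; sum: t=0:+1/960 t=1:−1/4320 = 7/8640; 3j²(4 3 5; 3 -1 -2) = Δ·Π!·Σ² = 343/12870  (sign -1)
B: Δ: 2! 6! 4! / 13! → 1/180180; sum: t=0:+1/1440 t=1:−1/2880 = 1/2880; 3j²(4 3 5; 3 0 -3) = Δ·Π!·Σ² = 7/715  (sign +1)
I_A²/I_B² = (343/12870)/(7/715) = 49/18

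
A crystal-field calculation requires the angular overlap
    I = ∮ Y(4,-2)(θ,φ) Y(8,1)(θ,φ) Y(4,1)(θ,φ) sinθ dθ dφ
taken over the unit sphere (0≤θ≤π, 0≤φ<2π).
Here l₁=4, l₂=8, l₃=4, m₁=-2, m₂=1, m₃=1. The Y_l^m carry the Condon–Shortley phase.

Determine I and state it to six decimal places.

-0.140664

Rules hold: Σm=0, L=16 even, 4≤4≤12.
N = 9·17·9 = 1377
Δ = 8!·0!·8!/17! = 1/218790
Racah Σ t=4..4: t=4:+1/331776 = 1/331776
⇒ 3j(4 8 4; 0 0 0)² = 490/21879, sgn +1
Racah Σ t=6..6: t=6:+1/1036800 = 1/1036800
⇒ 3j(4 8 4; -2 1 1)² = 98/12155, sgn -1
4πI² = N·(3j₀)²·(3jₘ)² = 86436/347633
I = -1·√(0.248642/4π) = -0.14066366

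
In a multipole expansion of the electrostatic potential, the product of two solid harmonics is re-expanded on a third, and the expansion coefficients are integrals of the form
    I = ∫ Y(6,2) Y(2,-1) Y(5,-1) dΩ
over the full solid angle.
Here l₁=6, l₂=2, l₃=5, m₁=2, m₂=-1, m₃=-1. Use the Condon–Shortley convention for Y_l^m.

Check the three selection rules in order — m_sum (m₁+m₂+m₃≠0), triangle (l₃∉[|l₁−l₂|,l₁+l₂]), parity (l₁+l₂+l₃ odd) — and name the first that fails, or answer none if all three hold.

Σmᵢ = 0  ✓
l₃∈[|l₁−l₂|,l₁+l₂]=[4,8], have l₃=5  ✓
Σlᵢ = 13 ⇒ odd  ✗

parity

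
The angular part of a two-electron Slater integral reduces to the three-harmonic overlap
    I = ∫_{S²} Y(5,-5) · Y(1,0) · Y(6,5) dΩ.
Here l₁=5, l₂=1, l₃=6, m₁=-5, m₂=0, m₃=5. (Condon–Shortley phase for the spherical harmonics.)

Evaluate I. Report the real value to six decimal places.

-0.135514

m-sum 0 ✓  L=12 even ✓  4≤6≤6 ✓
Π(2lᵢ+1) = 11×3×13 = 429
triangle coeff Δ(5,1,6) = 1/858
Σ_t [0,0]: t=0:+1/14400 = 1/14400
(3j)²=6/143 [(5 1 6; 0 0 0)], sign=+1
Σ_t [0,0]: t=0:+1/3628800 = 1/3628800
(3j)²=1/78 [(5 1 6; -5 0 5)], sign=-1
⇒ 4πI² = 3/13
I = (-1)√(3/13/(4π)) = -0.13551395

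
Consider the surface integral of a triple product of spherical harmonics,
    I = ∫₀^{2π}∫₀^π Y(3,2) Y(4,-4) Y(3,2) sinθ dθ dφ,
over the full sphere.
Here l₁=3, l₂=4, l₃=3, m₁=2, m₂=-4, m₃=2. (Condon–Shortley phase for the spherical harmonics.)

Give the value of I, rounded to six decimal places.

Checks pass: Σm=0; 10 even; l₃=3∈[1,7].
(2·3+1)(2·4+1)(2·3+1) = 441
Δ: 4! 2! 4! / 11! → 1/34650
sum: t=1:−1/72 t=2:+1/16 t=3:−1/72 = 5/144
3j²(3 4 3; 0 0 0) = Δ·Π!·Σ² = 2/77  (sign -1)
sum: t=0:+1/576 = 1/576
3j²(3 4 3; 2 -4 2) = Δ·Π!·Σ² = 5/99  (sign -1)
combine: 4πI² = 441·2/77·5/99 = 70/121
take √, sign +1: I = 0.21456131

0.214561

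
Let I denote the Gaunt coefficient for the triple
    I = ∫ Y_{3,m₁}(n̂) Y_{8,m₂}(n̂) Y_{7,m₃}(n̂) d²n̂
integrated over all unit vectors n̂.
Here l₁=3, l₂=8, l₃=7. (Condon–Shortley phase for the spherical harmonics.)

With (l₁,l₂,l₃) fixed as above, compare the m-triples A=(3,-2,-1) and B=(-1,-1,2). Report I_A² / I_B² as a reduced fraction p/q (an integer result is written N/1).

l's match ⇒ only the (l;m) 3-j factors differ between A and B.
A: triangle coeff Δ(3,8,7) = 1/5290740; Σ_t [0,0]: t=0:+1/24883200 = 1/24883200; (3j)²=70/4199 [(3 8 7; 3 -2 -1)], sign=+1
B: triangle coeff Δ(3,8,7) = 1/5290740; Σ_t [2,4]: t=2:+1/4838400 t=3:−1/5806080 t=4:+1/104509440 = 23/522547200; (3j)²=529/377910 [(3 8 7; -1 -1 2)], sign=-1
I_A²/I_B² = (70/4199)/(529/377910) = 6300/529

6300/529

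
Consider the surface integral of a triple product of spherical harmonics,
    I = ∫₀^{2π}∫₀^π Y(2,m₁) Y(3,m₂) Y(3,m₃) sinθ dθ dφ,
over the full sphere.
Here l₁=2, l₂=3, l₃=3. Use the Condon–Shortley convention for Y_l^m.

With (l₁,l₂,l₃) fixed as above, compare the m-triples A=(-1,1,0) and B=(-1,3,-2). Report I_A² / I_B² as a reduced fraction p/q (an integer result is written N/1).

2/25

Shared (l₁,l₂,l₃)=(2,3,3): N and (l;000)² cancel in I_A²/I_B².
A: Δ = 2!·2!·4!/9! = 1/3780; Racah Σ t=1..2: t=1:−1/12 t=2:+1/8 = 1/24; ⇒ 3j(2 3 3; -1 1 0)² = 1/210, sgn -1
B: Δ = 2!·2!·4!/9! = 1/3780; Racah Σ t=2..2: t=2:+1/48 = 1/48; ⇒ 3j(2 3 3; -1 3 -2)² = 5/84, sgn -1
I_A²/I_B² = (1/210)/(5/84) = 2/25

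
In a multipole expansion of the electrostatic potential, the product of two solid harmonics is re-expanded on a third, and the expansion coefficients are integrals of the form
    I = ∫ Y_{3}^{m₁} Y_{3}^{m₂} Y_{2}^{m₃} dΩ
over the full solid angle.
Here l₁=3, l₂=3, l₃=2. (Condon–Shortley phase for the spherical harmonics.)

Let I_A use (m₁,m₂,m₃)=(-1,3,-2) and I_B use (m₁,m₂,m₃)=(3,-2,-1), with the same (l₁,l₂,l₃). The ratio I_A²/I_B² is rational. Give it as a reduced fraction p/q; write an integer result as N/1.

2/5

Same 3,3,2: normalisation and zero-m 3j drop out of the ratio.
A: Δ: 4! 2! 2! / 9! → 1/3780; sum: t=4:+1/96 = 1/96; 3j²(3 3 2; -1 3 -2) = Δ·Π!·Σ² = 1/42  (sign +1)
B: Δ: 4! 2! 2! / 9! → 1/3780; sum: t=0:+1/48 = 1/48; 3j²(3 3 2; 3 -2 -1) = Δ·Π!·Σ² = 5/84  (sign -1)
I_A²/I_B² = (1/42)/(5/84) = 2/5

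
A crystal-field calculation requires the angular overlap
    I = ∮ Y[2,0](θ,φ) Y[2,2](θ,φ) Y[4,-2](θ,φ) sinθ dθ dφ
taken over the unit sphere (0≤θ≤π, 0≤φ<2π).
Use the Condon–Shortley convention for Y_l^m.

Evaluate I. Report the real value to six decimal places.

0.156078

m-sum 0 ✓  L=8 even ✓  0≤4≤4 ✓
Π(2lᵢ+1) = 5×5×9 = 225
triangle coeff Δ(2,2,4) = 1/630
Σ_t [0,0]: t=0:+1/16 = 1/16
(3j)²=2/35 [(2 2 4; 0 0 0)], sign=+1
Σ_t [0,0]: t=0:+1/96 = 1/96
(3j)²=1/42 [(2 2 4; 0 2 -2)], sign=+1
⇒ 4πI² = 15/49
I = (+1)√(15/49/(4π)) = 0.15607835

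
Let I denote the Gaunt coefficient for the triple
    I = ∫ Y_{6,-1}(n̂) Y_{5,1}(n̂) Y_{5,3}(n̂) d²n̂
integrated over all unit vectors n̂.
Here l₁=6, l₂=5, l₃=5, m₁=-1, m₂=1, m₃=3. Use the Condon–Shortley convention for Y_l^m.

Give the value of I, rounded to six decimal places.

Σmᵢ = 3 ≠ 0, so the φ-integral vanishes; I = 0

0.000000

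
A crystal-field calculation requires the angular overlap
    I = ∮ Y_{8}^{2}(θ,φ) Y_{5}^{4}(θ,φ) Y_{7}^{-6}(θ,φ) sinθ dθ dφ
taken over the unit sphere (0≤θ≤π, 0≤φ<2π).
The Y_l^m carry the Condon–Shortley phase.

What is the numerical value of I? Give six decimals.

0.100271

Checks pass: Σm=0; 20 even; l₃=7∈[3,13].
(2·8+1)(2·5+1)(2·7+1) = 2805
Δ: 6! 10! 4! / 21! → 1/814773960
sum: t=1:−1/87091200 t=2:+1/4976640 t=3:−1/2073600 t=4:+1/4976640 t=5:−1/87091200 = -1/9676800
3j²(8 5 7; 0 0 0) = Δ·Π!·Σ² = 360/46189  (sign +1)
sum: t=5:−1/1045094400 t=6:+1/15676416000 = -1/1119744000
3j²(8 5 7; 2 4 -6) = Δ·Π!·Σ² = 28/4845  (sign +1)
combine: 4πI² = 2805·360/46189·28/4845 = 10080/79781
take √, sign +1: I = 0.10027106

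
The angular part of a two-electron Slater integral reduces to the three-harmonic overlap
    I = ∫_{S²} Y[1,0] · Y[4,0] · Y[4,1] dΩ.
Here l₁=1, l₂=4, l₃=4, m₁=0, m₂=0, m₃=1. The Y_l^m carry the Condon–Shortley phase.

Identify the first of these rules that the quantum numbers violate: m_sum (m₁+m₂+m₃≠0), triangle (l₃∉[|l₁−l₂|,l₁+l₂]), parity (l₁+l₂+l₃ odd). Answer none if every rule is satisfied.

m₁+m₂+m₃ = 0 + 0 + 1 = 1  ✗
triangle: |1−4|=3 ≤ l₃=4 ≤ 1+4=5
parity: l₁+l₂+l₃ = 9 is odd

m_sum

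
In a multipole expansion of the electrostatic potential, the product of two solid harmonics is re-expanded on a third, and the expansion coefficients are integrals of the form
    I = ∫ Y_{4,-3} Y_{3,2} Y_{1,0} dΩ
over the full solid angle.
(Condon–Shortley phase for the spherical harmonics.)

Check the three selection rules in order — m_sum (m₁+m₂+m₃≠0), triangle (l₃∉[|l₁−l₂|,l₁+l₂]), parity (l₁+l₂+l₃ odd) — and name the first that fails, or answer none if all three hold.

m_sum

azimuthal sum: -3 + 2 + 0 = -1  ✗
1 ≤ 1 ≤ 7 (triangle on l)
L = 4 + 3 + 1 = 8 (even)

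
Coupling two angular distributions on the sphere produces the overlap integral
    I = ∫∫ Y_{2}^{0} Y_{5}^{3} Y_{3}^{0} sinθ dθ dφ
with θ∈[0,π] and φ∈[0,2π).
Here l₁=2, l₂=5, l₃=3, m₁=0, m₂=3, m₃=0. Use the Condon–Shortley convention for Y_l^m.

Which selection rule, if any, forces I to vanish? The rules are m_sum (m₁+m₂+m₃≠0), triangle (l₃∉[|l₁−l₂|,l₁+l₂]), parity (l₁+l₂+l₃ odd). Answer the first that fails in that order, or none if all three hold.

azimuthal sum: 0 + 3 + 0 = 3  ✗
3 ≤ 3 ≤ 7 (triangle on l)
L = 2 + 5 + 3 = 10 (even)

m_sum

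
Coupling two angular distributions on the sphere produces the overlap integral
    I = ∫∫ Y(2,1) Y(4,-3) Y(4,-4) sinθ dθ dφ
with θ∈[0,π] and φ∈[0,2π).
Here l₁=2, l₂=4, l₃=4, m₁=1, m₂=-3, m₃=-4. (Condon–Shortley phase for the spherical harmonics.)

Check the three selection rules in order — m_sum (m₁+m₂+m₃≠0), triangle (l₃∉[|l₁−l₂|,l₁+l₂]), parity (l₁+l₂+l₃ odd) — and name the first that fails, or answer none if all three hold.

azimuthal sum: 1 − 3 − 4 = -6  ✗
2 ≤ 4 ≤ 6 (triangle on l)
L = 2 + 4 + 4 = 10 (even)

m_sum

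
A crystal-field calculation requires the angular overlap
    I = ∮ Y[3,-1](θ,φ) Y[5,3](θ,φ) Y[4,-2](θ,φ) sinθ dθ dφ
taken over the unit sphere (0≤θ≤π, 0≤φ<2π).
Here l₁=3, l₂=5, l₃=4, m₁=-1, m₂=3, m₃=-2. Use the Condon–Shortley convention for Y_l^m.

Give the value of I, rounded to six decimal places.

m-sum 0 ✓  L=12 even ✓  2≤4≤8 ✓
Π(2lᵢ+1) = 7×11×9 = 693
triangle coeff Δ(3,5,4) = 1/180180
Σ_t [1,3]: t=1:−1/576 t=2:+1/144 t=3:−1/576 = 1/288
(3j)²=20/1001 [(3 5 4; 0 0 0)], sign=+1
Σ_t [2,4]: t=2:+1/5760 t=3:−1/720 t=4:+1/2304 = -1/1280
(3j)²=27/1430 [(3 5 4; -1 3 -2)], sign=-1
⇒ 4πI² = 486/1859
I = (-1)√(486/1859/(4π)) = -0.14423595

-0.144236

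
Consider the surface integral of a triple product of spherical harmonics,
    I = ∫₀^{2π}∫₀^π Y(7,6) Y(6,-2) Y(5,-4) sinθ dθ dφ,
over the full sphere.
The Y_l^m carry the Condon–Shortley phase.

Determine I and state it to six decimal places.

Checks pass: Σm=0; 18 even; l₃=5∈[1,13].
(2·7+1)(2·6+1)(2·5+1) = 2145
Δ: 8! 6! 4! / 19! → 1/174594420
sum: t=2:+1/4147200 t=3:−1/207360 t=4:+1/82944 t=5:−1/207360 t=6:+1/4147200 = 1/345600
3j²(7 6 5; 0 0 0) = Δ·Π!·Σ² = 420/46189  (sign -1)
sum: t=0:+1/116121600 t=1:−1/21772800 = -13/348364800
3j²(7 6 5; 6 -2 -4) = Δ·Π!·Σ² = 169/9690  (sign +1)
combine: 4πI² = 2145·420/46189·169/9690 = 35490/104329
take √, sign -1: I = -0.16453017

-0.164530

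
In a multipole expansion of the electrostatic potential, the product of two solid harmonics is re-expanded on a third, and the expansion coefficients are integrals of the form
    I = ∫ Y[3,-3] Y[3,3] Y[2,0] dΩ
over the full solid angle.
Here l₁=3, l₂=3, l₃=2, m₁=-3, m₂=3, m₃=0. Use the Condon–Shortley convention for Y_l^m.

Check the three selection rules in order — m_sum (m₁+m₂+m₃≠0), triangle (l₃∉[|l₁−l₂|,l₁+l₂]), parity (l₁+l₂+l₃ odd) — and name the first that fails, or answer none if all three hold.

none

m₁+m₂+m₃ = -3 + 3 + 0 = 0  ✓
triangle: |3−3|=0 ≤ l₃=2 ≤ 3+3=6  ✓
parity: l₁+l₂+l₃ = 8 is even  ✓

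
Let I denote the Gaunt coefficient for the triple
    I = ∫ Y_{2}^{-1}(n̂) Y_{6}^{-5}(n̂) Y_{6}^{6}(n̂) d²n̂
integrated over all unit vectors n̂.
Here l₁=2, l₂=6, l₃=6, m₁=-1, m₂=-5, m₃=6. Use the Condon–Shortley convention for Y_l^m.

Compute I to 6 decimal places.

Rules hold: Σm=0, L=14 even, 4≤6≤8.
N = 5·13·13 = 845
Δ = 2!·2!·10!/15! = 1/90090
Racah Σ t=0..2: t=0:+1/69120 t=1:−1/14400 t=2:+1/69120 = -7/172800
⇒ 3j(2 6 6; 0 0 0)² = 14/715, sgn -1
Racah Σ t=1..1: t=1:−1/7257600 = -1/7257600
⇒ 3j(2 6 6; -1 -5 6)² = 11/455, sgn -1
4πI² = N·(3j₀)²·(3jₘ)² = 2/5
I = +1·√(0.4/4π) = 0.17841241

0.178412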